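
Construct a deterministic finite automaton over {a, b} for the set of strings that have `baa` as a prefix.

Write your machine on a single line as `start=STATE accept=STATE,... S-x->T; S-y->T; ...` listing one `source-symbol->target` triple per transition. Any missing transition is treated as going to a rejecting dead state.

start=q0; accept=q3; q0-a->q4; q0-b->q1; q1-a->q2; q1-b->q4; q2-a->q3; q2-b->q4; q3-a->q3; q3-b->q3; q4-a->q4; q4-b->q4

Walk along `baa` while the input agrees: from q0 take `b` to q1, and so on. Any deviation drops to the rejecting sink q4. Once q3 is reached the prefix is confirmed and every continuation is accepted.
A 5-state machine:
        a   b  
>  q0   q4  q1 
   q1   q2  q4 
   q2   q3  q4 
 * q3   q3  q3 
   q4   q4  q4 
(> = start, * = accepting)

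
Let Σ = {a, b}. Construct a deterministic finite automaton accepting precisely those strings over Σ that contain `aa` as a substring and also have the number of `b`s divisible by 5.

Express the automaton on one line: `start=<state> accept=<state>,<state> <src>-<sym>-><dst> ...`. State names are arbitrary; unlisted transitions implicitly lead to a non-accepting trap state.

start=S0 accept=S3 S0-a->S1 S0-b->S2 S1-a->S3 S1-b->S2 S2-a->S4 S2-b->S5 S3-a->S3 S3-b->S6 S4-a->S6 S4-b->S5 S5-a->S7 S5-b->S8 S6-a->S6 S6-b->S9 S7-a->S9 S7-b->S8 S8-a->S10 S8-b->S11 S9-a->S9 S9-b->S12 S10-a->S12 S10-b->S11 S11-a->S13 S11-b->S0 S12-a->S12 S12-b->S14 S13-a->S14 S13-b->S0 S14-a->S14 S14-b->S3

Handle the two conditions separately and then intersect. The first has 3 states tracking whether and how much of `aa` has been seen; the second has 5 states tracking the count of `b`s modulo 5. A product state is a pair (one from each), accepting exactly when both do.
With 15 states:
          a    b  
>  S0     S1   S2 
   S1     S3   S2 
   S2     S4   S5 
 * S3     S3   S6 
   S4     S6   S5 
   S5     S7   S8 
   S6     S6   S9 
   S7     S9   S8 
   S8    S10  S11 
   S9     S9  S12 
   S10   S12  S11 
   S11   S13   S0 
   S12   S12  S14 
   S13   S14   S0 
   S14   S14   S3 
(> = start, * = accepting)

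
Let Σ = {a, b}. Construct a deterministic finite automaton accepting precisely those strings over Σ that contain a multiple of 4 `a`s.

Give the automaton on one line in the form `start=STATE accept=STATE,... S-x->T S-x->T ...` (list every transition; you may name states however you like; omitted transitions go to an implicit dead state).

start=S0 accept=S0 S0-a->S1 S0-b->S0 S1-a->S2 S1-b->S1 S2-a->S3 S2-b->S2 S3-a->S0 S3-b->S3

Keep the running count of `a`s modulo 4: each `a` advances along the cycle S0 → S1 → S2 → S3 → S0 while other symbols loop. Accept at S0.
4 states suffice.
        a   b  
>* S0   S1  S0 
   S1   S2  S1 
   S2   S3  S2 
   S3   S0  S3 
(> = start, * = accepting)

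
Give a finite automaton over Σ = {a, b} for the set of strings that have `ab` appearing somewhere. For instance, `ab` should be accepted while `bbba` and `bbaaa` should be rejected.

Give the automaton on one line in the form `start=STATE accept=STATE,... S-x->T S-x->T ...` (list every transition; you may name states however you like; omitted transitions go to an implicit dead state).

Track how much of `ab` has been matched so far: state S0 is no progress, S2 is the absorbing accept state reached once `ab` has occurred. Intermediate states record partial matches; on a mismatch, fall back to the longest reusable overlap.
With 3 states:
        a   b  
>  S0   S1  S0 
   S1   S1  S2 
 * S2   S2  S2 
(> = start, * = accepting)

start=S0 accept=S2 S0-a->S1 S0-b->S0 S1-a->S1 S1-b->S2 S2-a->S2 S2-b->S2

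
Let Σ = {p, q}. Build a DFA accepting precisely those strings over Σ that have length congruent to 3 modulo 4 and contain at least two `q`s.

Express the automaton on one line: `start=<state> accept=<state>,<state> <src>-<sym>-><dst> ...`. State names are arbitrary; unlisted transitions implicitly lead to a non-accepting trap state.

Build one automaton per condition and run them in lockstep. The first has 4 states tracking the input length modulo 4; the second has 4 states tracking the count of `q`s, saturating at 3. A product state is a pair (one from each), accepting exactly when both do. Equivalent product states are then merged.
A 12-state machine:
          p    q  
>  S0     S1   S2 
   S1     S3   S4 
   S2     S4   S5 
   S3     S6   S7 
   S4     S7   S8 
   S5     S8   S8 
   S6     S0   S9 
   S7     S9  S10 
 * S8    S10  S10 
   S9     S2  S11 
   S10   S11  S11 
   S11    S5   S5 
(> = start, * = accepting)

start=S0 accept=S8 S0-p->S1 S0-q->S2 S1-p->S3 S1-q->S4 S2-p->S4 S2-q->S5 S3-p->S6 S3-q->S7 S4-p->S7 S4-q->S8 S5-p->S8 S5-q->S8 S6-p->S0 S6-q->S9 S7-p->S9 S7-q->S10 S8-p->S10 S8-q->S10 S9-p->S2 S9-q->S11 S10-p->S11 S10-q->S11 S11-p->S5 S11-q->S5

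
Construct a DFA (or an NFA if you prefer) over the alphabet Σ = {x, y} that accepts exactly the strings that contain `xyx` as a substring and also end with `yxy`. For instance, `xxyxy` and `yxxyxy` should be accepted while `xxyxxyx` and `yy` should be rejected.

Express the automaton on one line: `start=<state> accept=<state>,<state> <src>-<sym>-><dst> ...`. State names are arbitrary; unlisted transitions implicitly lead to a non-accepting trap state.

Run two small machines in parallel and take their product. The first has 4 states tracking whether and how much of `xyx` has been seen; the second has 4 states tracking how much of the suffix `yxy` has currently been matched. A product state is a pair (one from each), accepting exactly when both do.
With 10 states:
        x   y  
>  q0   q1  q2 
   q1   q1  q3 
   q2   q4  q2 
   q3   q5  q2 
   q4   q1  q6 
   q5   q7  q8 
   q6   q5  q2 
   q7   q7  q9 
 * q8   q5  q9 
   q9   q5  q9 
(> = start, * = accepting)

start=q0 accept=q8 q0-x->q1 q0-y->q2 q1-x->q1 q1-y->q3 q2-x->q4 q2-y->q2 q3-x->q5 q3-y->q2 q4-x->q1 q4-y->q6 q5-x->q7 q5-y->q8 q6-x->q5 q6-y->q2 q7-x->q7 q7-y->q9 q8-x->q5 q8-y->q9 q9-x->q5 q9-y->q9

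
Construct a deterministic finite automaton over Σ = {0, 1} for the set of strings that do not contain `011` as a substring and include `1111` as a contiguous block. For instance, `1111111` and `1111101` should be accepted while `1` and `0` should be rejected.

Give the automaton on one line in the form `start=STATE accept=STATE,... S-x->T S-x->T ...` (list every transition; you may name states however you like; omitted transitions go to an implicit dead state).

start=q0 accept=q9,q12,q13 q0-0->q1 q0-1->q2 q1-0->q1 q1-1->q3 q2-0->q1 q2-1->q4 q3-0->q1 q3-1->q5 q4-0->q1 q4-1->q6 q5-0->q7 q5-1->q8 q6-0->q1 q6-1->q9 q7-0->q7 q7-1->q10 q8-0->q7 q8-1->q11 q9-0->q12 q9-1->q9 q10-0->q7 q10-1->q5 q11-0->q11 q11-1->q11 q12-0->q12 q12-1->q13 q13-0->q12 q13-1->q11

Handle the two conditions separately and then intersect. The first has 4 states tracking partial matches of the forbidden pattern `011`; the second has 5 states tracking whether and how much of `1111` has been seen. A product state is a pair (one from each), accepting exactly when both do.
14 states suffice.
          0    1  
>  q0     q1   q2 
   q1     q1   q3 
   q2     q1   q4 
   q3     q1   q5 
   q4     q1   q6 
   q5     q7   q8 
   q6     q1   q9 
   q7     q7  q10 
   q8     q7  q11 
 * q9    q12   q9 
   q10    q7   q5 
   q11   q11  q11 
 * q12   q12  q13 
 * q13   q12  q11 
(> = start, * = accepting)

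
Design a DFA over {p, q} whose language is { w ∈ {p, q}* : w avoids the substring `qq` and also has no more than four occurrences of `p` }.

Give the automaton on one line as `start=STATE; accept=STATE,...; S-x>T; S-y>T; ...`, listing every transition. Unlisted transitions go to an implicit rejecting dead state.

Run two small machines in parallel and take their product. The first has 3 states tracking partial matches of the forbidden pattern `qq`; the second has 6 states tracking the count of `p`s, saturating at 5. A product state is a pair (one from each), accepting exactly when both do. After merging equivalent states the machine shrinks.
An 11-state machine:
       p  q 
>* A   B  C 
 * B   D  E 
 * C   B  F 
 * D   G  H 
 * E   D  F 
   F   F  F 
 * G   I  J 
 * H   G  F 
 * I   F  K 
 * J   I  F 
 * K   F  F 
(> = start, * = accepting)

start=A; accept=A,B,C,D,E,G,H,I,J,K; A-p>B; A-q>C; B-p>D; B-q>E; C-p>B; C-q>F; D-p>G; D-q>H; E-p>D; E-q>F; F-p>F; F-q>F; G-p>I; G-q>J; H-p>G; H-q>F; I-p>F; I-q>K; J-p>I; J-q>F; K-p>F; K-q>F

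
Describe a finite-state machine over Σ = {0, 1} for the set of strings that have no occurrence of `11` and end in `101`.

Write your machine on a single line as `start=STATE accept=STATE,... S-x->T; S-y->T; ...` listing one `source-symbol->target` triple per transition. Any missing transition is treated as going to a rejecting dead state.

start=s0; accept=s4; s0-0->s0; s0-1->s1; s1-0->s2; s1-1->s3; s2-0->s0; s2-1->s4; s3-0->s3; s3-1->s3; s4-0->s2; s4-1->s3

Run two small machines in parallel and take their product. One (3 states) tracks partial matches of the forbidden pattern `11`; the other (4 states) tracks how much of the suffix `101` has currently been matched. Each combined state is a pair, one component from each; accept when both components accept. Equivalent product states are then merged.
5 states suffice.
        0   1  
>  s0   s0  s1 
   s1   s2  s3 
   s2   s0  s4 
   s3   s3  s3 
 * s4   s2  s3 
(> = start, * = accepting)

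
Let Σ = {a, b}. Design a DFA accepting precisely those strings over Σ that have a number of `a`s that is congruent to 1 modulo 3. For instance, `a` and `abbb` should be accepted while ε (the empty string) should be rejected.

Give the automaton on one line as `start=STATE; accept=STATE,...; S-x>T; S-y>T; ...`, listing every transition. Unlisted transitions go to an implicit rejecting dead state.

start=S0; accept=S1; S0-a>S1; S0-b>S0; S1-a>S2; S1-b>S1; S2-a>S0; S2-b>S2

The only thing that matters is how many `a`s have appeared, reduced mod 3. Use one state per residue: S0 for 0, …, S2 for 2. Reading `a` moves to the next residue; anything else stays put. S1 is accepting.
        a   b  
>  S0   S1  S0 
 * S1   S2  S1 
   S2   S0  S2 
(> = start, * = accepting)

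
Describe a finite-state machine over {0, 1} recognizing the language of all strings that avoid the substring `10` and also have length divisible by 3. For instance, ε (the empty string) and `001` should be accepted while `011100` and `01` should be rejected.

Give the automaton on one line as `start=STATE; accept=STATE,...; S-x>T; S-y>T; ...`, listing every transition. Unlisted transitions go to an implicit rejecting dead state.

start=S0; accept=S0,S6; S0-0>S1; S0-1>S2; S1-0>S3; S1-1>S4; S2-0>S5; S2-1>S4; S3-0>S0; S3-1>S6; S4-0>S7; S4-1>S6; S5-0>S7; S5-1>S7; S6-0>S8; S6-1>S2; S7-0>S8; S7-1>S8; S8-0>S5; S8-1>S5

Run two small machines in parallel and take their product. One (3 states) tracks partial matches of the forbidden pattern `10`; the other (3 states) tracks the input length modulo 3. Each combined state is a pair, one component from each; accept when both components accept.
9 states suffice.
        0   1  
>* S0   S1  S2 
   S1   S3  S4 
   S2   S5  S4 
   S3   S0  S6 
   S4   S7  S6 
   S5   S7  S7 
 * S6   S8  S2 
   S7   S8  S8 
   S8   S5  S5 
(> = start, * = accepting)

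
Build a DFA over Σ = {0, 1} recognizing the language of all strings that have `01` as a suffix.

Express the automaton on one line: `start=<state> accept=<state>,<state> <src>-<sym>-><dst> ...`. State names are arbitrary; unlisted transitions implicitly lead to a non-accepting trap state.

Let each state record the length of the longest suffix of the input read so far that is also a prefix of `01`. S1 means the last symbol is `0`; S2 means the last 2 symbols are `01`. Accept only at S2, where the string currently ends in `01`.
        0   1  
>  S0   S1  S0 
   S1   S1  S2 
 * S2   S1  S0 
(> = start, * = accepting)

start=S0 accept=S2 S0-0->S1 S0-1->S0 S1-0->S1 S1-1->S2 S2-0->S1 S2-1->S0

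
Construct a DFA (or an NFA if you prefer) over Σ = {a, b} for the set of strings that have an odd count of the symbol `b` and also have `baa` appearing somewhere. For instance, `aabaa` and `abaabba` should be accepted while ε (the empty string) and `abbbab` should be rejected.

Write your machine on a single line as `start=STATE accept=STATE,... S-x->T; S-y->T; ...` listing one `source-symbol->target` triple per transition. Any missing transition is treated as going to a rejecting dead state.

Run two small machines in parallel and take their product. One (2 states) tracks the count of `b`s modulo 2; the other (4 states) tracks whether and how much of `baa` has been seen. Each combined state is a pair, one component from each; accept when both components accept.
With 7 states:
        a   b  
>  q0   q0  q1 
   q1   q2  q3 
   q2   q4  q3 
   q3   q5  q1 
 * q4   q4  q6 
   q5   q6  q1 
   q6   q6  q4 
(> = start, * = accepting)

start=q0; accept=q4; q0-a->q0; q0-b->q1; q1-a->q2; q1-b->q3; q2-a->q4; q2-b->q3; q3-a->q5; q3-b->q1; q4-a->q4; q4-b->q6; q5-a->q6; q5-b->q1; q6-a->q6; q6-b->q4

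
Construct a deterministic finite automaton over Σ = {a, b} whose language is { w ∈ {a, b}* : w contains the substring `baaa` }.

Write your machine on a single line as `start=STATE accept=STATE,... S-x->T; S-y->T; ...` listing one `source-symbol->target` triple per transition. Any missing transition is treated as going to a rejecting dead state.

States q0..q3 record the length of the longest prefix of `baaa` that matches the current input suffix. Reaching q4 means `baaa` has been seen, and we stay there forever. Accept from q4.
5 states suffice.
        a   b  
>  q0   q0  q1 
   q1   q2  q1 
   q2   q3  q1 
   q3   q4  q1 
 * q4   q4  q4 
(> = start, * = accepting)

start=q0; accept=q4; q0-a->q0; q0-b->q1; q1-a->q2; q1-b->q1; q2-a->q3; q2-b->q1; q3-a->q4; q3-b->q1; q4-a->q4; q4-b->q4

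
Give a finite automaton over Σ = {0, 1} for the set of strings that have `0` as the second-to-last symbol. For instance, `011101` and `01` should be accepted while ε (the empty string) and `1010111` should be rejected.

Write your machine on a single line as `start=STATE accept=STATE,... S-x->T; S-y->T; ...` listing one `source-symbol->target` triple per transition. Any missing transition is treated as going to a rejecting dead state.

A DFA must remember the last 2 symbols (since which symbol is second-to-last isn't known until the input ends). Use one state per possible window of the last ≤2 symbols; accept from those whose window starts with `0`.
A 7-state machine:
       0  1 
>  A   B  C 
   B   D  E 
   C   F  G 
 * D   D  E 
 * E   F  G 
   F   D  E 
   G   F  G 
(> = start, * = accepting)

start=A; accept=D,E; A-0->B; A-1->C; B-0->D; B-1->E; C-0->F; C-1->G; D-0->D; D-1->E; E-0->F; E-1->G; F-0->D; F-1->E; G-0->F; G-1->G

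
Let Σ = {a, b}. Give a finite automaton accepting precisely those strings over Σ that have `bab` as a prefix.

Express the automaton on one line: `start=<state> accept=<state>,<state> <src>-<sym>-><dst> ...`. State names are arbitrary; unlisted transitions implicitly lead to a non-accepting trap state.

start=S0 accept=S3 S0-a->S4 S0-b->S1 S1-a->S2 S1-b->S4 S2-a->S4 S2-b->S3 S3-a->S3 S3-b->S3 S4-a->S4 S4-b->S4

Walk along `bab` while the input agrees: from S0 take `b` to S1, and so on. Any deviation drops to the rejecting sink S4. Once S3 is reached the prefix is confirmed and every continuation is accepted.
With 5 states:
        a   b  
>  S0   S4  S1 
   S1   S2  S4 
   S2   S4  S3 
 * S3   S3  S3 
   S4   S4  S4 
(> = start, * = accepting)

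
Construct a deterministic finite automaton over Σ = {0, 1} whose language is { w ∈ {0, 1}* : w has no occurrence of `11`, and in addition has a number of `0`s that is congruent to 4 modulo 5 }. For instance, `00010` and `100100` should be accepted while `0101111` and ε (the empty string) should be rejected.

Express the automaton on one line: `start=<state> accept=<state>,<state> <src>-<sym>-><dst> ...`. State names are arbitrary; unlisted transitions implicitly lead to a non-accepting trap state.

Build one automaton per condition and run them in lockstep. The first has 3 states tracking partial matches of the forbidden pattern `11`; the second has 5 states tracking the count of `0`s modulo 5. A product state is a pair (one from each), accepting exactly when both do. Equivalent product states are then merged.
An 11-state machine:
          0    1  
>  S0     S1   S2 
   S1     S3   S4 
   S2     S1   S5 
   S3     S6   S7 
   S4     S3   S5 
   S5     S5   S5 
   S6     S8   S9 
   S7     S6   S5 
 * S8     S0  S10 
   S9     S8   S5 
 * S10    S0   S5 
(> = start, * = accepting)

start=S0 accept=S8,S10 S0-0->S1 S0-1->S2 S1-0->S3 S1-1->S4 S2-0->S1 S2-1->S5 S3-0->S6 S3-1->S7 S4-0->S3 S4-1->S5 S5-0->S5 S5-1->S5 S6-0->S8 S6-1->S9 S7-0->S6 S7-1->S5 S8-0->S0 S8-1->S10 S9-0->S8 S9-1->S5 S10-0->S0 S10-1->S5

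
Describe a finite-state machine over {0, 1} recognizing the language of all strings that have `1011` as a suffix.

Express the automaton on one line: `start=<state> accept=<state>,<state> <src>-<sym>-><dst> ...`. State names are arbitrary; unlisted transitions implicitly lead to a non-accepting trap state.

start=q0 accept=q4 q0-0->q0 q0-1->q1 q1-0->q2 q1-1->q1 q2-0->q0 q2-1->q3 q3-0->q2 q3-1->q4 q4-0->q2 q4-1->q1

Remember how much of `1011` the current input suffix matches. State q0 means no match yet; q1 means the last symbol is `1`; q2 means the last 2 symbols are `10`; q3 means the last 3 symbols are `101`; q4 means the last 4 symbols are `1011`. Only q4 accepts. On a mismatch, fall back to the longest proper suffix that is still a prefix of `1011`.
A 5-state machine:
        0   1  
>  q0   q0  q1 
   q1   q2  q1 
   q2   q0  q3 
   q3   q2  q4 
 * q4   q2  q1 
(> = start, * = accepting)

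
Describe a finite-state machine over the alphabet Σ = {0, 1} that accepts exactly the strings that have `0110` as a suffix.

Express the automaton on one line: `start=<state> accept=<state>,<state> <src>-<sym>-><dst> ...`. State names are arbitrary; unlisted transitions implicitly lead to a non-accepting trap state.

Let each state record the length of the longest suffix of the input read so far that is also a prefix of `0110`. S1 means the last symbol is `0`; S2 means the last 2 symbols are `01`; S3 means the last 3 symbols are `011`; S4 means the last 4 symbols are `0110`. Accept only at S4, where the string currently ends in `0110`.
        0   1  
>  S0   S1  S0 
   S1   S1  S2 
   S2   S1  S3 
   S3   S4  S0 
 * S4   S1  S2 
(> = start, * = accepting)

start=S0 accept=S4 S0-0->S1 S0-1->S0 S1-0->S1 S1-1->S2 S2-0->S1 S2-1->S3 S3-0->S4 S3-1->S0 S4-0->S1 S4-1->S2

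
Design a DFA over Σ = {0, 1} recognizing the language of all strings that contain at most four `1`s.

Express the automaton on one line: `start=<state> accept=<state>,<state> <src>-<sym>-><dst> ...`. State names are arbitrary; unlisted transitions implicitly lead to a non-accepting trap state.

start=S0 accept=S0,S1,S2,S3,S4 S0-0->S0 S0-1->S1 S1-0->S1 S1-1->S2 S2-0->S2 S2-1->S3 S3-0->S3 S3-1->S4 S4-0->S4 S4-1->S5 S5-0->S5 S5-1->S5

Only the number of `1`s matters, and only up to 5. Make a chain S0 → S1 → S2 → S3 → S4 → S5 advanced by each `1` (with S5 absorbing); every other symbol self-loops. The accepting set is {S0, S1, S2, S3, S4}.
        0   1  
>* S0   S0  S1 
 * S1   S1  S2 
 * S2   S2  S3 
 * S3   S3  S4 
 * S4   S4  S5 
   S5   S5  S5 
(> = start, * = accepting)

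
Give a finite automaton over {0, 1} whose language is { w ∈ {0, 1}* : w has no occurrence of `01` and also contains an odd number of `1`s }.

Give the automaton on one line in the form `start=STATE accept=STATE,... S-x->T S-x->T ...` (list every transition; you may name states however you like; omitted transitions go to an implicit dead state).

start=S0 accept=S2,S3 S0-0->S1 S0-1->S2 S1-0->S1 S1-1->S1 S2-0->S3 S2-1->S0 S3-0->S3 S3-1->S1

Build one automaton per condition and run them in lockstep. The first has 3 states tracking partial matches of the forbidden pattern `01`; the second has 2 states tracking the count of `1`s modulo 2. A product state is a pair (one from each), accepting exactly when both do. After merging equivalent states the machine shrinks.
A 4-state machine:
        0   1  
>  S0   S1  S2 
   S1   S1  S1 
 * S2   S3  S0 
 * S3   S3  S1 
(> = start, * = accepting)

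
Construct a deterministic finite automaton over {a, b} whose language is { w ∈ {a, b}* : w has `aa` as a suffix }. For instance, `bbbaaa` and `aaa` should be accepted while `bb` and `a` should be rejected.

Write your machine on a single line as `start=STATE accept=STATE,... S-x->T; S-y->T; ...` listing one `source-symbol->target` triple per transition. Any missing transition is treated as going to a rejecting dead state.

Remember how much of `aa` the current input suffix matches. State s0 means no match yet; s1 means the last symbol is `a`; s2 means the last 2 symbols are `aa`. Only s2 accepts. On a mismatch, fall back to the longest proper suffix that is still a prefix of `aa`.
With 3 states:
        a   b  
>  s0   s1  s0 
   s1   s2  s0 
 * s2   s2  s0 
(> = start, * = accepting)

start=s0; accept=s2; s0-a->s1; s0-b->s0; s1-a->s2; s1-b->s0; s2-a->s2; s2-b->s0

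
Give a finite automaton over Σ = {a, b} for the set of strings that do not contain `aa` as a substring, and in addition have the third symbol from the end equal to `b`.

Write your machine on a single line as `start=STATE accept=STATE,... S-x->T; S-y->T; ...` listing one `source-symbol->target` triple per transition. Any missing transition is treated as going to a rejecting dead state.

start=q0; accept=q12,q13,q14; q0-a->q1; q0-b->q2; q1-a->q3; q1-b->q4; q2-a->q5; q2-b->q6; q3-a->q7; q3-b->q8; q4-a->q9; q4-b->q10; q5-a->q11; q5-b->q12; q6-a->q13; q6-b->q14; q7-a->q7; q7-b->q8; q8-a->q15; q8-b->q16; q9-a->q11; q9-b->q12; q10-a->q13; q10-b->q14; q11-a->q7; q11-b->q8; q12-a->q9; q12-b->q10; q13-a->q11; q13-b->q12; q14-a->q13; q14-b->q14; q15-a->q11; q15-b->q17; q16-a->q18; q16-b->q19; q17-a->q15; q17-b->q16; q18-a->q11; q18-b->q17; q19-a->q18; q19-b->q19

Handle the two conditions separately and then intersect. One (3 states) tracks partial matches of the forbidden pattern `aa`; the other (15 states) tracks the last 3 symbols read. Each combined state is a pair, one component from each; accept when both components accept.
A 20-state machine:
          a    b  
>  q0     q1   q2 
   q1     q3   q4 
   q2     q5   q6 
   q3     q7   q8 
   q4     q9  q10 
   q5    q11  q12 
   q6    q13  q14 
   q7     q7   q8 
   q8    q15  q16 
   q9    q11  q12 
   q10   q13  q14 
   q11    q7   q8 
 * q12    q9  q10 
 * q13   q11  q12 
 * q14   q13  q14 
   q15   q11  q17 
   q16   q18  q19 
   q17   q15  q16 
   q18   q11  q17 
   q19   q18  q19 
(> = start, * = accepting)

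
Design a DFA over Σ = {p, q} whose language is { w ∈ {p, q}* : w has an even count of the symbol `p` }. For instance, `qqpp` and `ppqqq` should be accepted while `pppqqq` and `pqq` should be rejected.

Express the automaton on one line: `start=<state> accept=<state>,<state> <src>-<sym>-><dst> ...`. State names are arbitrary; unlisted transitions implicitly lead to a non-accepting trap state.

Keep the running count of `p`s modulo 2: each `p` advances along the cycle s0 → s1 → s0 while other symbols loop. Accept at s0.
A 2-state machine:
        p   q  
>* s0   s1  s0 
   s1   s0  s1 
(> = start, * = accepting)

start=s0 accept=s0 s0-p->s1 s0-q->s0 s1-p->s0 s1-q->s1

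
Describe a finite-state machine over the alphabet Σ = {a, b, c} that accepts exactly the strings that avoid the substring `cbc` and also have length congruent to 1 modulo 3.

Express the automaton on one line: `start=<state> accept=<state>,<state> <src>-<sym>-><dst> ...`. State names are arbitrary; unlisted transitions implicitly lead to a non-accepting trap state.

Build one automaton per condition and run them in lockstep. One (4 states) tracks partial matches of the forbidden pattern `cbc`; the other (3 states) tracks the input length modulo 3. Each combined state is a pair, one component from each; accept when both components accept.
          a    b    c  
>  s0     s1   s1   s2 
 * s1     s3   s3   s4 
 * s2     s3   s5   s4 
   s3     s0   s0   s6 
   s4     s0   s7   s6 
   s5     s0   s0   s8 
   s6     s1   s9   s2 
   s7     s1   s1  s10 
   s8    s10  s10  s10 
 * s9     s3   s3  s11 
   s10   s11  s11  s11 
   s11    s8   s8   s8 
(> = start, * = accepting)

start=s0 accept=s1,s2,s9 s0-a->s1 s0-b->s1 s0-c->s2 s1-a->s3 s1-b->s3 s1-c->s4 s2-a->s3 s2-b->s5 s2-c->s4 s3-a->s0 s3-b->s0 s3-c->s6 s4-a->s0 s4-b->s7 s4-c->s6 s5-a->s0 s5-b->s0 s5-c->s8 s6-a->s1 s6-b->s9 s6-c->s2 s7-a->s1 s7-b->s1 s7-c->s10 s8-a->s10 s8-b->s10 s8-c->s10 s9-a->s3 s9-b->s3 s9-c->s11 s10-a->s11 s10-b->s11 s10-c->s11 s11-a->s8 s11-b->s8 s11-c->s8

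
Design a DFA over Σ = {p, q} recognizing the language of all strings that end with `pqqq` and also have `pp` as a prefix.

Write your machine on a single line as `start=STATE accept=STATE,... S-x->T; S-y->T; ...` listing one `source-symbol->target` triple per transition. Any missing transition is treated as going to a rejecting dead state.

Run two small machines in parallel and take their product. One (5 states) tracks how much of the suffix `pqqq` has currently been matched; the other (4 states) tracks whether the input so far still matches the prefix `pp`. Each combined state is a pair, one component from each; accept when both components accept. Minimizing collapses redundant product states.
8 states suffice.
        p   q  
>  s0   s1  s2 
   s1   s3  s2 
   s2   s2  s2 
   s3   s3  s4 
   s4   s3  s5 
   s5   s3  s6 
 * s6   s3  s7 
   s7   s3  s7 
(> = start, * = accepting)

start=s0; accept=s6; s0-p->s1; s0-q->s2; s1-p->s3; s1-q->s2; s2-p->s2; s2-q->s2; s3-p->s3; s3-q->s4; s4-p->s3; s4-q->s5; s5-p->s3; s5-q->s6; s6-p->s3; s6-q->s7; s7-p->s3; s7-q->s7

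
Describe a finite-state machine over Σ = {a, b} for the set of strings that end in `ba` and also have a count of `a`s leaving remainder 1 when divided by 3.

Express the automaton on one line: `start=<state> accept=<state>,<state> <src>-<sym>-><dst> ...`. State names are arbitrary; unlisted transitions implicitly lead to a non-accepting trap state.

Run two small machines in parallel and take their product. One (3 states) tracks how much of the suffix `ba` has currently been matched; the other (3 states) tracks the count of `a`s modulo 3. Each combined state is a pair, one component from each; accept when both components accept. Equivalent product states are then merged.
        a   b  
>  s0   s1  s2 
   s1   s3  s1 
   s2   s4  s2 
   s3   s0  s3 
 * s4   s3  s1 
(> = start, * = accepting)

start=s0 accept=s4 s0-a->s1 s0-b->s2 s1-a->s3 s1-b->s1 s2-a->s4 s2-b->s2 s3-a->s0 s3-b->s3 s4-a->s3 s4-b->s1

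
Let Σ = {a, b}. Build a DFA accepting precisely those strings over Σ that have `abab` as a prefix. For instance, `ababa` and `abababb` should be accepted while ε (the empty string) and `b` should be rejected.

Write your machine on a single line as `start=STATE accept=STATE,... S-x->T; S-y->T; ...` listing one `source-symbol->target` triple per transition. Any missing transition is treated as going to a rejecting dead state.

Check the first 4 symbols one by one: S0 through S3 record how many have matched `abab` so far; any wrong symbol goes to the dead state S5. After all 4 match we enter the accepting sink S4.
With 6 states:
        a   b  
>  S0   S1  S5 
   S1   S5  S2 
   S2   S3  S5 
   S3   S5  S4 
 * S4   S4  S4 
   S5   S5  S5 
(> = start, * = accepting)

start=S0; accept=S4; S0-a->S1; S0-b->S5; S1-a->S5; S1-b->S2; S2-a->S3; S2-b->S5; S3-a->S5; S3-b->S4; S4-a->S4; S4-b->S4; S5-a->S5; S5-b->S5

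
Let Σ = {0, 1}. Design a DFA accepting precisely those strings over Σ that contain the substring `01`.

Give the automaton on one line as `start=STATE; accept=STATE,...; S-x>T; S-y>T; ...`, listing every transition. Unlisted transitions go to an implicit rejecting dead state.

States A..B record the length of the longest prefix of `01` that matches the current input suffix. Reaching C means `01` has been seen, and we stay there forever. Accept from C.
3 states suffice.
       0  1 
>  A   B  A 
   B   B  C 
 * C   C  C 
(> = start, * = accepting)

start=A; accept=C; A-0>B; A-1>A; B-0>B; B-1>C; C-0>C; C-1>C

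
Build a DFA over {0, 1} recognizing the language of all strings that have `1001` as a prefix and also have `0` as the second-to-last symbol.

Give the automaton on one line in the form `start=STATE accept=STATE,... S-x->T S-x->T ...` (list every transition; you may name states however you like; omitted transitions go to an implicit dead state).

start=q0 accept=q9,q12 q0-0->q1 q0-1->q2 q1-0->q3 q1-1->q4 q2-0->q5 q2-1->q6 q3-0->q3 q3-1->q4 q4-0->q7 q4-1->q6 q5-0->q8 q5-1->q4 q6-0->q7 q6-1->q6 q7-0->q3 q7-1->q4 q8-0->q3 q8-1->q9 q9-0->q10 q9-1->q11 q10-0->q12 q10-1->q9 q11-0->q10 q11-1->q11 q12-0->q12 q12-1->q9

Handle the two conditions separately and then intersect. One (6 states) tracks whether the input so far still matches the prefix `1001`; the other (7 states) tracks the last 2 symbols read. Each combined state is a pair, one component from each; accept when both components accept.
With 13 states:
          0    1  
>  q0     q1   q2 
   q1     q3   q4 
   q2     q5   q6 
   q3     q3   q4 
   q4     q7   q6 
   q5     q8   q4 
   q6     q7   q6 
   q7     q3   q4 
   q8     q3   q9 
 * q9    q10  q11 
   q10   q12   q9 
   q11   q10  q11 
 * q12   q12   q9 
(> = start, * = accepting)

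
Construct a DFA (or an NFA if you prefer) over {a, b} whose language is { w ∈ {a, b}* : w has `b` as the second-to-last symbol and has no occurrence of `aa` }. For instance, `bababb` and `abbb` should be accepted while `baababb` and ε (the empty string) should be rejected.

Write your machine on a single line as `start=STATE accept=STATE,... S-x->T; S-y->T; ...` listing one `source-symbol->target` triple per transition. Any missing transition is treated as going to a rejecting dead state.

start=q0; accept=q4,q5; q0-a->q1; q0-b->q2; q1-a->q3; q1-b->q2; q2-a->q4; q2-b->q5; q3-a->q3; q3-b->q3; q4-a->q3; q4-b->q2; q5-a->q4; q5-b->q5

Build one automaton per condition and run them in lockstep. The first has 7 states tracking the last 2 symbols read; the second has 3 states tracking partial matches of the forbidden pattern `aa`. A product state is a pair (one from each), accepting exactly when both do. Minimizing collapses redundant product states.
With 6 states:
        a   b  
>  q0   q1  q2 
   q1   q3  q2 
   q2   q4  q5 
   q3   q3  q3 
 * q4   q3  q2 
 * q5   q4  q5 
(> = start, * = accepting)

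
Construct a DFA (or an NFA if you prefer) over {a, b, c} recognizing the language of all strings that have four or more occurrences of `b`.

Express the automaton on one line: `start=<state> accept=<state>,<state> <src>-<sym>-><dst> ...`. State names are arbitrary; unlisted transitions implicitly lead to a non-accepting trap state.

Count `b`s, saturating at 5: states S0 through S4 mean 0 through 4 `b`s seen; S5 means more than 4. Each `b` increments (capped at S5); other symbols loop. Accept from {S4, S5}.
        a   b   c  
>  S0   S0  S1  S0 
   S1   S1  S2  S1 
   S2   S2  S3  S2 
   S3   S3  S4  S3 
 * S4   S4  S5  S4 
 * S5   S5  S5  S5 
(> = start, * = accepting)

start=S0 accept=S4,S5 S0-a->S0 S0-b->S1 S0-c->S0 S1-a->S1 S1-b->S2 S1-c->S1 S2-a->S2 S2-b->S3 S2-c->S2 S3-a->S3 S3-b->S4 S3-c->S3 S4-a->S4 S4-b->S5 S4-c->S4 S5-a->S5 S5-b->S5 S5-c->S5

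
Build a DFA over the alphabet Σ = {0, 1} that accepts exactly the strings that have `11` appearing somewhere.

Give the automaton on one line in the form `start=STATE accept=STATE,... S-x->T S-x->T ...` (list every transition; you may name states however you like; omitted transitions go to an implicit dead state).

States q0..q1 record the length of the longest prefix of `11` that matches the current input suffix. Reaching q2 means `11` has been seen, and we stay there forever. Accept from q2.
A 3-state machine:
        0   1  
>  q0   q0  q1 
   q1   q0  q2 
 * q2   q2  q2 
(> = start, * = accepting)

start=q0 accept=q2 q0-0->q0 q0-1->q1 q1-0->q0 q1-1->q2 q2-0->q2 q2-1->q2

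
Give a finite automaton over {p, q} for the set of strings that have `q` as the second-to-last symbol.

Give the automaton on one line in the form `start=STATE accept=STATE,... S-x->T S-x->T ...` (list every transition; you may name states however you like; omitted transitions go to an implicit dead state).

start=S0 accept=S5,S6 S0-p->S1 S0-q->S2 S1-p->S3 S1-q->S4 S2-p->S5 S2-q->S6 S3-p->S3 S3-q->S4 S4-p->S5 S4-q->S6 S5-p->S3 S5-q->S4 S6-p->S5 S6-q->S6

Because acceptance depends on a position counted from the end, the machine has to buffer the most recent 2 symbols. Make each state the string of the last up-to-2 symbols read; on input `x` shift the window left and append `x`. Accept when the buffered window has length 2 and begins with `q`.
With 7 states:
        p   q  
>  S0   S1  S2 
   S1   S3  S4 
   S2   S5  S6 
   S3   S3  S4 
   S4   S5  S6 
 * S5   S3  S4 
 * S6   S5  S6 
(> = start, * = accepting)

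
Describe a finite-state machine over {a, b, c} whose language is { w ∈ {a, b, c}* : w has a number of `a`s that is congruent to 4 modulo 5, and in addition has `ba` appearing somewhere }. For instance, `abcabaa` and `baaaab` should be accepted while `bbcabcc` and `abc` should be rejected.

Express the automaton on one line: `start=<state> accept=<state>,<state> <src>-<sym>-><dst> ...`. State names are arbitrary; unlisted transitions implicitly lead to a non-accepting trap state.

Build one automaton per condition and run them in lockstep. One (5 states) tracks the count of `a`s modulo 5; the other (3 states) tracks whether and how much of `ba` has been seen. Each combined state is a pair, one component from each; accept when both components accept.
A 15-state machine:
          a    b    c  
>  S0     S1   S2   S0 
   S1     S3   S4   S1 
   S2     S5   S2   S0 
   S3     S6   S7   S3 
   S4     S8   S4   S1 
   S5     S8   S5   S5 
   S6     S9  S10   S6 
   S7    S11   S7   S3 
   S8    S11   S8   S8 
   S9     S0  S12   S9 
   S10   S13  S10   S6 
   S11   S13  S11  S11 
   S12   S14  S12   S9 
 * S13   S14  S13  S13 
   S14    S5  S14  S14 
(> = start, * = accepting)

start=S0 accept=S13 S0-a->S1 S0-b->S2 S0-c->S0 S1-a->S3 S1-b->S4 S1-c->S1 S2-a->S5 S2-b->S2 S2-c->S0 S3-a->S6 S3-b->S7 S3-c->S3 S4-a->S8 S4-b->S4 S4-c->S1 S5-a->S8 S5-b->S5 S5-c->S5 S6-a->S9 S6-b->S10 S6-c->S6 S7-a->S11 S7-b->S7 S7-c->S3 S8-a->S11 S8-b->S8 S8-c->S8 S9-a->S0 S9-b->S12 S9-c->S9 S10-a->S13 S10-b->S10 S10-c->S6 S11-a->S13 S11-b->S11 S11-c->S11 S12-a->S14 S12-b->S12 S12-c->S9 S13-a->S14 S13-b->S13 S13-c->S13 S14-a->S5 S14-b->S14 S14-c->S14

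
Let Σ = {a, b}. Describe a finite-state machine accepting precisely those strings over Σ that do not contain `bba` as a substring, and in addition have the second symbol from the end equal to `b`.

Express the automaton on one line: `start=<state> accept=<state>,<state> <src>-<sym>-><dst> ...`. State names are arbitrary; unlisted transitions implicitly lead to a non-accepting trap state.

start=q0 accept=q2,q3 q0-a->q0 q0-b->q1 q1-a->q2 q1-b->q3 q2-a->q0 q2-b->q1 q3-a->q4 q3-b->q3 q4-a->q4 q4-b->q4

Build one automaton per condition and run them in lockstep. One (4 states) tracks partial matches of the forbidden pattern `bba`; the other (7 states) tracks the last 2 symbols read. Each combined state is a pair, one component from each; accept when both components accept. Minimizing collapses redundant product states.
5 states suffice.
        a   b  
>  q0   q0  q1 
   q1   q2  q3 
 * q2   q0  q1 
 * q3   q4  q3 
   q4   q4  q4 
(> = start, * = accepting)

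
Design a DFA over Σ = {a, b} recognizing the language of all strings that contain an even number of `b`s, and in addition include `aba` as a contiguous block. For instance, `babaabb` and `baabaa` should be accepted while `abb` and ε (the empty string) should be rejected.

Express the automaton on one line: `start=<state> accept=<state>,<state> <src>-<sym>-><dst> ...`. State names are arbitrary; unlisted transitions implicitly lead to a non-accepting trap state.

Build one automaton per condition and run them in lockstep. The first has 2 states tracking the count of `b`s modulo 2; the second has 4 states tracking whether and how much of `aba` has been seen. A product state is a pair (one from each), accepting exactly when both do.
With 8 states:
        a   b  
>  q0   q1  q2 
   q1   q1  q3 
   q2   q4  q0 
   q3   q5  q0 
   q4   q4  q6 
   q5   q5  q7 
   q6   q7  q2 
 * q7   q7  q5 
(> = start, * = accepting)

start=q0 accept=q7 q0-a->q1 q0-b->q2 q1-a->q1 q1-b->q3 q2-a->q4 q2-b->q0 q3-a->q5 q3-b->q0 q4-a->q4 q4-b->q6 q5-a->q5 q5-b->q7 q6-a->q7 q6-b->q2 q7-a->q7 q7-b->q5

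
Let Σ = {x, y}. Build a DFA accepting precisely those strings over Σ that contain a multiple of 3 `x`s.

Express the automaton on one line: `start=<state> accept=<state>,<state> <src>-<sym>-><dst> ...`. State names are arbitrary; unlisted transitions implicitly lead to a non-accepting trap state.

start=A accept=A A-x->B A-y->A B-x->C B-y->B C-x->A C-y->C

The only thing that matters is how many `x`s have appeared, reduced mod 3. Use one state per residue: A for 0, …, C for 2. Reading `x` moves to the next residue; anything else stays put. A is accepting.
       x  y 
>* A   B  A 
   B   C  B 
   C   A  C 
(> = start, * = accepting)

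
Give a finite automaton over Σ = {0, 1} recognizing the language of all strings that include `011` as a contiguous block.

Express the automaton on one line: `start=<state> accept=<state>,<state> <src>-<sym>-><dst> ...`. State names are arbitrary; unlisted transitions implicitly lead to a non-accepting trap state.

start=S0 accept=S3 S0-0->S1 S0-1->S0 S1-0->S1 S1-1->S2 S2-0->S1 S2-1->S3 S3-0->S3 S3-1->S3

States S0..S2 record the length of the longest prefix of `011` that matches the current input suffix. Reaching S3 means `011` has been seen, and we stay there forever. Accept from S3.
With 4 states:
        0   1  
>  S0   S1  S0 
   S1   S1  S2 
   S2   S1  S3 
 * S3   S3  S3 
(> = start, * = accepting)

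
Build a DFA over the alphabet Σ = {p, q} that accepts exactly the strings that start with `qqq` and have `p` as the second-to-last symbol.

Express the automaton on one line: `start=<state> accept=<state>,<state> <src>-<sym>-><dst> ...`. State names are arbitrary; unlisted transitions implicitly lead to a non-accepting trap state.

Build one automaton per condition and run them in lockstep. The first has 5 states tracking whether the input so far still matches the prefix `qqq`; the second has 7 states tracking the last 2 symbols read. A product state is a pair (one from each), accepting exactly when both do.
With 12 states:
          p    q  
>  S0     S1   S2 
   S1     S3   S4 
   S2     S5   S6 
   S3     S3   S4 
   S4     S5   S7 
   S5     S3   S4 
   S6     S5   S8 
   S7     S5   S7 
   S8     S9   S8 
   S9    S10  S11 
 * S10   S10  S11 
 * S11    S9   S8 
(> = start, * = accepting)

start=S0 accept=S10,S11 S0-p->S1 S0-q->S2 S1-p->S3 S1-q->S4 S2-p->S5 S2-q->S6 S3-p->S3 S3-q->S4 S4-p->S5 S4-q->S7 S5-p->S3 S5-q->S4 S6-p->S5 S6-q->S8 S7-p->S5 S7-q->S7 S8-p->S9 S8-q->S8 S9-p->S10 S9-q->S11 S10-p->S10 S10-q->S11 S11-p->S9 S11-q->S8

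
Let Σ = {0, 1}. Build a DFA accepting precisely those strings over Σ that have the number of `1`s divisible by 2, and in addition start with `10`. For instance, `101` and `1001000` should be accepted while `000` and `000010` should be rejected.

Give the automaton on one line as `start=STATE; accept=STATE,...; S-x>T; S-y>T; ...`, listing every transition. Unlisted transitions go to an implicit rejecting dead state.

Run two small machines in parallel and take their product. One (2 states) tracks the count of `1`s modulo 2; the other (4 states) tracks whether the input so far still matches the prefix `10`. Each combined state is a pair, one component from each; accept when both components accept.
With 6 states:
        0   1  
>  q0   q1  q2 
   q1   q1  q3 
   q2   q4  q1 
   q3   q3  q1 
   q4   q4  q5 
 * q5   q5  q4 
(> = start, * = accepting)

start=q0; accept=q5; q0-0>q1; q0-1>q2; q1-0>q1; q1-1>q3; q2-0>q4; q2-1>q1; q3-0>q3; q3-1>q1; q4-0>q4; q4-1>q5; q5-0>q5; q5-1>q4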